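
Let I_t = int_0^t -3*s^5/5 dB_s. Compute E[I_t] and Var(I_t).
E[I_t] = 0; Var(I_t) = 9*t^11/275

The Itô integral of a deterministic integrand f(s) has mean 0 because each increment f(s) * (B_{s+ds} - B_s) has mean 0. By the Itô isometry:
  Var( int_0^t f(s) dB_s ) = E[ (int_0^t f(s) dB_s)^2 ] = int_0^t f(s)^2 ds.
Here f(s) = -3*s^5/5, so f(s)^2 = 9*s^10/25. Integrate:
  int_0^t (9*s^10/25) ds = 9*t^11/275.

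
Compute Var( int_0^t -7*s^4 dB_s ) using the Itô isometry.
Var = 49*t^9/9

The Itô integral of a deterministic integrand f(s) has mean 0 because each increment f(s) * (B_{s+ds} - B_s) has mean 0. By the Itô isometry:
  Var( int_0^t f(s) dB_s ) = E[ (int_0^t f(s) dB_s)^2 ] = int_0^t f(s)^2 ds.
Here f(s) = -7*s^4, so f(s)^2 = 49*s^8. Integrate:
  int_0^t (49*s^8) ds = 49*t^9/9.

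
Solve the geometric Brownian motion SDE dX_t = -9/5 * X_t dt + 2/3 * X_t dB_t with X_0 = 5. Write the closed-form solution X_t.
X_t = 5 * exp((-91/45) * t + (2/3) * B_t)

For GBM dX = mu X dt + sigma X dB with X_0 = x_0, apply Itô to Y = log X: dY = (mu - sigma^2/2) dt + sigma dB, so Y_t = log(x_0) + (mu - sigma^2/2) t + sigma B_t and hence X_t = x_0 * exp((mu - sigma^2/2) t + sigma B_t).
With mu = -9/5, sigma = 2/3, x_0 = 5, this gives:
  X_t = 5 * exp((-91/45) * t + (2/3) * B_t).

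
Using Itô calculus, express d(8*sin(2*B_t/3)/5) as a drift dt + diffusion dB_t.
d(8*sin(2*B_t/3)/5) = (-16*sin(2*B_t/3)/45) dt + (16*cos(2*B_t/3)/15) dB_t

Itô's formula for f(B_t) gives d f(B_t) = f'(B_t) dB_t + (1/2) f''(B_t) dt. Compute derivatives of f(x) = 8*sin(2*x/3)/5:
  f'(x)  = 16*cos(2*x/3)/15
  f''(x) = -32*sin(2*x/3)/45
Substitute x = B_t and multiply the f'' term by 1/2:
  drift     = (1/2) * (-32*sin(2*x/3)/45) evaluated at B_t = -16*sin(2*B_t/3)/45
  diffusion = (16*cos(2*x/3)/15) evaluated at B_t = 16*cos(2*B_t/3)/15
Therefore d(8*sin(2*B_t/3)/5) = (-16*sin(2*B_t/3)/45) dt + (16*cos(2*B_t/3)/15) dB_t.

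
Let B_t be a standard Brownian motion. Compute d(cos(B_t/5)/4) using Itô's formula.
d(cos(B_t/5)/4) = (-cos(B_t/5)/200) dt + (-sin(B_t/5)/20) dB_t

Itô's formula for f(B_t) gives d f(B_t) = f'(B_t) dB_t + (1/2) f''(B_t) dt. Compute derivatives of f(x) = cos(x/5)/4:
  f'(x)  = -sin(x/5)/20
  f''(x) = -cos(x/5)/100
Substitute x = B_t and multiply the f'' term by 1/2:
  drift     = (1/2) * (-cos(x/5)/100) evaluated at B_t = -cos(B_t/5)/200
  diffusion = (-sin(x/5)/20) evaluated at B_t = -sin(B_t/5)/20
Therefore d(cos(B_t/5)/4) = (-cos(B_t/5)/200) dt + (-sin(B_t/5)/20) dB_t.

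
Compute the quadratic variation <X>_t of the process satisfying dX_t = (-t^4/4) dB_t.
<X>_t = t^9/144

For an Itô process dX_t = a(t) dt + b(t) dB_t, the quadratic variation is <X>_t = int_0^t b(s)^2 ds (the drift term does not contribute). Here b(s) = -s^4/4, so
  b(s)^2 = s^8/16.
Integrating from 0 to t:
  <X>_t = int_0^t (s^8/16) ds = t^9/144.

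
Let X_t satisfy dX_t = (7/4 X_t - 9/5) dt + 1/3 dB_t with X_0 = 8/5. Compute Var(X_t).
Var(X_t) = 2*exp(7*t/2)/63 - 2/63

The variance V(t) = Var(X_t) satisfies V'(t) = 2 a V(t) + c^2 with V(0) = 0 (drift coefficient is linear in X, diffusion is constant). With a = 7/4, c = 1/3, the solution is
  V(t) = (c^2 / (2 a)) * (exp(2 a t) - 1)
       = ((1/3)^2 / (2*(7/4))) * (exp((7/2) t) - 1)
       = 2*exp(7*t/2)/63 - 2/63.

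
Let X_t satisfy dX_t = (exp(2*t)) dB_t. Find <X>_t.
<X>_t = exp(4*t)/4 - 1/4

For an Itô process dX_t = a(t) dt + b(t) dB_t, the quadratic variation is <X>_t = int_0^t b(s)^2 ds (the drift term does not contribute). Here b(s) = exp(2*s), so
  b(s)^2 = exp(4*s).
Integrating from 0 to t:
  <X>_t = int_0^t (exp(4*s)) ds = exp(4*t)/4 - 1/4.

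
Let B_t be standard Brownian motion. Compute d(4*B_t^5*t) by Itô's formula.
d(4*B_t^5*t) = (4*B_t^3*(B_t^2 + 10*t)) dt + (20*B_t^4*t) dB_t

Itô's formula for f(t, x): d f(t, B_t) = (f_t + (1/2) f_xx) dt + f_x dB_t. Compute partials of f(t, x) = 4*t*x^5:
  f_t(t,x)  = 4*x^5
  f_x(t,x)  = 20*t*x^4
  f_xx(t,x) = 80*t*x^3
Assemble drift = f_t + (1/2) f_xx = 4*x^3*(10*t + x^2) and diffusion = f_x = 20*t*x^4. Substituting x = B_t:
  d(4*B_t^5*t) = (4*B_t^3*(B_t^2 + 10*t)) dt + (20*B_t^4*t) dB_t.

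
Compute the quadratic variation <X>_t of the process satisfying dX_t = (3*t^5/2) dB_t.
<X>_t = 9*t^11/44

For an Itô process dX_t = a(t) dt + b(t) dB_t, the quadratic variation is <X>_t = int_0^t b(s)^2 ds (the drift term does not contribute). Here b(s) = 3*s^5/2, so
  b(s)^2 = 9*s^10/4.
Integrating from 0 to t:
  <X>_t = int_0^t (9*s^10/4) ds = 9*t^11/44.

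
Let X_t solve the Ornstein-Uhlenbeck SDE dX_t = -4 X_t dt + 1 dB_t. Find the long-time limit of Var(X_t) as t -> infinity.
lim Var(X_t) = 1/8

The OU SDE dX = -theta X dt + sigma dB admits the integrating factor exp(theta t): d(exp(theta t) X_t) = sigma exp(theta t) dB_t. Integrating from 0 to t gives X_t = x_0 * exp(-theta t) + sigma * int_0^t exp(-theta (t-s)) dB_s for any initial x_0. The Itô integral has variance (by the Itô isometry) sigma^2 * int_0^t exp(-2 theta (t - s)) ds = sigma^2 * (1 - exp(-2 theta t)) / (2 theta), independent of x_0.
With theta = 4, sigma = 1:
  Var(X_t) = (1)^2 * (1 - exp(-2*4 t)) / (2 * 4) = 1/8 - exp(-8*t)/8.
As t -> infinity, exp(-2*4 t) -> 0, so the stationary variance is sigma^2 / (2 theta) = 1/8.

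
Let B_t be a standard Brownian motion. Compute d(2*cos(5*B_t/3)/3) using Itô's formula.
d(2*cos(5*B_t/3)/3) = (-25*cos(5*B_t/3)/27) dt + (-10*sin(5*B_t/3)/9) dB_t

Itô's formula for f(B_t) gives d f(B_t) = f'(B_t) dB_t + (1/2) f''(B_t) dt. Compute derivatives of f(x) = 2*cos(5*x/3)/3:
  f'(x)  = -10*sin(5*x/3)/9
  f''(x) = -50*cos(5*x/3)/27
Substitute x = B_t and multiply the f'' term by 1/2:
  drift     = (1/2) * (-50*cos(5*x/3)/27) evaluated at B_t = -25*cos(5*B_t/3)/27
  diffusion = (-10*sin(5*x/3)/9) evaluated at B_t = -10*sin(5*B_t/3)/9
Therefore d(2*cos(5*B_t/3)/3) = (-25*cos(5*B_t/3)/27) dt + (-10*sin(5*B_t/3)/9) dB_t.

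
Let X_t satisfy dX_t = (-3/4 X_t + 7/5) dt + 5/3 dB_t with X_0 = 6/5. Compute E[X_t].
E[X_t] = 28/15 - 2*exp(-3*t/4)/3

Taking expectations and using E[dB_t] = 0, the mean m(t) = E[X_t] satisfies the ODE m'(t) = a m(t) + b with m(0) = x_0. With a = -3/4, b = 7/5, x_0 = 6/5, the solution is
  m(t) = x_0 * exp(a t) + (b/a) * (exp(a t) - 1)
       = (6/5) * exp((-3/4) t) + ((7/5)/(-3/4)) * (exp((-3/4) t) - 1)
       = 28/15 - 2*exp(-3*t/4)/3.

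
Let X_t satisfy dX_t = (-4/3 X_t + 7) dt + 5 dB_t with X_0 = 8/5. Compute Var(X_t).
Var(X_t) = 75/8 - 75*exp(-8*t/3)/8

The variance V(t) = Var(X_t) satisfies V'(t) = 2 a V(t) + c^2 with V(0) = 0 (drift coefficient is linear in X, diffusion is constant). With a = -4/3, c = 5, the solution is
  V(t) = (c^2 / (2 a)) * (exp(2 a t) - 1)
       = (5^2 / (2*(-4/3))) * (exp((-8/3) t) - 1)
       = 75/8 - 75*exp(-8*t/3)/8.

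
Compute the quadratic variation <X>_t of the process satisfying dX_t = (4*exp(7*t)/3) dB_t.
<X>_t = 8*exp(14*t)/63 - 8/63

For an Itô process dX_t = a(t) dt + b(t) dB_t, the quadratic variation is <X>_t = int_0^t b(s)^2 ds (the drift term does not contribute). Here b(s) = 4*exp(7*s)/3, so
  b(s)^2 = 16*exp(14*s)/9.
Integrating from 0 to t:
  <X>_t = int_0^t (16*exp(14*s)/9) ds = 8*exp(14*t)/63 - 8/63.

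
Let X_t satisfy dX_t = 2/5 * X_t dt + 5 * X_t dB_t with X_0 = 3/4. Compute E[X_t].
E[X_t] = 3*exp(2*t/5)/4

For GBM dX = mu X dt + sigma X dB with X_0 = x_0, apply Itô to Y = log X: dY = (mu - sigma^2/2) dt + sigma dB, so Y_t = log(x_0) + (mu - sigma^2/2) t + sigma B_t and hence X_t = x_0 * exp((mu - sigma^2/2) t + sigma B_t).
With mu = 2/5, sigma = 5, x_0 = 3/4, this gives:
  X_t = 3/4 * exp((-121/10) * t + (5) * B_t).
Since sigma*B_t ~ Normal(0, sigma^2 t), E[exp(sigma*B_t)] = exp(sigma^2 t / 2); so E[X_t] = x_0 * exp((mu - sigma^2/2) t) * exp(sigma^2 t / 2) = x_0 * exp(mu t) = 3*exp(2*t/5)/4.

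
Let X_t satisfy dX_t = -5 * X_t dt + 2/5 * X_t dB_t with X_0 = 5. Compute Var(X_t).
Var(X_t) = (25*exp(4*t/25) - 25)*exp(-10*t)

For GBM dX = mu X dt + sigma X dB with X_0 = x_0, apply Itô to Y = log X: dY = (mu - sigma^2/2) dt + sigma dB, so Y_t = log(x_0) + (mu - sigma^2/2) t + sigma B_t and hence X_t = x_0 * exp((mu - sigma^2/2) t + sigma B_t).
With mu = -5, sigma = 2/5, x_0 = 5, this gives:
  X_t = 5 * exp((-127/25) * t + (2/5) * B_t).
Since sigma*B_t ~ Normal(0, sigma^2 t), E[exp(sigma*B_t)] = exp(sigma^2 t / 2); so E[X_t] = x_0 * exp((mu - sigma^2/2) t) * exp(sigma^2 t / 2) = x_0 * exp(mu t) = 5*exp(-5*t).
Var(X_t) = E[X_t^2] - (E[X_t])^2 = x_0^2 * exp(2 mu t) * (exp(sigma^2 t) - 1) = (25*exp(4*t/25) - 25)*exp(-10*t).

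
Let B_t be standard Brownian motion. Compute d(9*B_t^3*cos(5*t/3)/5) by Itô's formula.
d(9*B_t^3*cos(5*t/3)/5) = (3*B_t*(-B_t^2*sin(5*t/3) + 9*cos(5*t/3)/5)) dt + (27*B_t^2*cos(5*t/3)/5) dB_t

Itô's formula for f(t, x): d f(t, B_t) = (f_t + (1/2) f_xx) dt + f_x dB_t. Compute partials of f(t, x) = 9*x^3*cos(5*t/3)/5:
  f_t(t,x)  = -3*x^3*sin(5*t/3)
  f_x(t,x)  = 27*x^2*cos(5*t/3)/5
  f_xx(t,x) = 54*x*cos(5*t/3)/5
Assemble drift = f_t + (1/2) f_xx = 3*x*(-x^2*sin(5*t/3) + 9*cos(5*t/3)/5) and diffusion = f_x = 27*x^2*cos(5*t/3)/5. Substituting x = B_t:
  d(9*B_t^3*cos(5*t/3)/5) = (3*B_t*(-B_t^2*sin(5*t/3) + 9*cos(5*t/3)/5)) dt + (27*B_t^2*cos(5*t/3)/5) dB_t.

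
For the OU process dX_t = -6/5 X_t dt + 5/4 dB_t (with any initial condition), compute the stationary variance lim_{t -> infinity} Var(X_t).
lim Var(X_t) = 125/192

The OU SDE dX = -theta X dt + sigma dB admits the integrating factor exp(theta t): d(exp(theta t) X_t) = sigma exp(theta t) dB_t. Integrating from 0 to t gives X_t = x_0 * exp(-theta t) + sigma * int_0^t exp(-theta (t-s)) dB_s for any initial x_0. The Itô integral has variance (by the Itô isometry) sigma^2 * int_0^t exp(-2 theta (t - s)) ds = sigma^2 * (1 - exp(-2 theta t)) / (2 theta), independent of x_0.
With theta = 6/5, sigma = 5/4:
  Var(X_t) = (5/4)^2 * (1 - exp(-2*6/5 t)) / (2 * 6/5) = 125/192 - 125*exp(-12*t/5)/192.
As t -> infinity, exp(-2*6/5 t) -> 0, so the stationary variance is sigma^2 / (2 theta) = 125/192.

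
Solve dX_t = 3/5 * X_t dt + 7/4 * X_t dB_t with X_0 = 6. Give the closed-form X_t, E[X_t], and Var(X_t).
X_t = 6 * exp((-149/160) t + (7/4) B_t); E[X_t] = 6*exp(3*t/5); Var(X_t) = 36*(exp(49*t/16) - 1)*exp(6*t/5)

For GBM dX = mu X dt + sigma X dB with X_0 = x_0, apply Itô to Y = log X: dY = (mu - sigma^2/2) dt + sigma dB, so Y_t = log(x_0) + (mu - sigma^2/2) t + sigma B_t and hence X_t = x_0 * exp((mu - sigma^2/2) t + sigma B_t).
With mu = 3/5, sigma = 7/4, x_0 = 6, this gives:
  X_t = 6 * exp((-149/160) * t + (7/4) * B_t).
Since sigma*B_t ~ Normal(0, sigma^2 t), E[exp(sigma*B_t)] = exp(sigma^2 t / 2); so E[X_t] = x_0 * exp((mu - sigma^2/2) t) * exp(sigma^2 t / 2) = x_0 * exp(mu t) = 6*exp(3*t/5).
Var(X_t) = E[X_t^2] - (E[X_t])^2 = x_0^2 * exp(2 mu t) * (exp(sigma^2 t) - 1) = 36*(exp(49*t/16) - 1)*exp(6*t/5).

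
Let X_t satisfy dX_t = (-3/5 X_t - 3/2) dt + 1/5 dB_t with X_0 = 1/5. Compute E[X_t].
E[X_t] = -5/2 + 27*exp(-3*t/5)/10

Taking expectations and using E[dB_t] = 0, the mean m(t) = E[X_t] satisfies the ODE m'(t) = a m(t) + b with m(0) = x_0. With a = -3/5, b = -3/2, x_0 = 1/5, the solution is
  m(t) = x_0 * exp(a t) + (b/a) * (exp(a t) - 1)
       = (1/5) * exp((-3/5) t) + ((-3/2)/(-3/5)) * (exp((-3/5) t) - 1)
       = -5/2 + 27*exp(-3*t/5)/10.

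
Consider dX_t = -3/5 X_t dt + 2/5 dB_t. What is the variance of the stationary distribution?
lim Var(X_t) = 2/15

The OU SDE dX = -theta X dt + sigma dB admits the integrating factor exp(theta t): d(exp(theta t) X_t) = sigma exp(theta t) dB_t. Integrating from 0 to t gives X_t = x_0 * exp(-theta t) + sigma * int_0^t exp(-theta (t-s)) dB_s for any initial x_0. The Itô integral has variance (by the Itô isometry) sigma^2 * int_0^t exp(-2 theta (t - s)) ds = sigma^2 * (1 - exp(-2 theta t)) / (2 theta), independent of x_0.
With theta = 3/5, sigma = 2/5:
  Var(X_t) = (2/5)^2 * (1 - exp(-2*3/5 t)) / (2 * 3/5) = 2/15 - 2*exp(-6*t/5)/15.
As t -> infinity, exp(-2*3/5 t) -> 0, so the stationary variance is sigma^2 / (2 theta) = 2/15.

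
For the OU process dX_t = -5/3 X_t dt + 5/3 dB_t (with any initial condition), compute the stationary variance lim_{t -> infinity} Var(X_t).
lim Var(X_t) = 5/6

The OU SDE dX = -theta X dt + sigma dB admits the integrating factor exp(theta t): d(exp(theta t) X_t) = sigma exp(theta t) dB_t. Integrating from 0 to t gives X_t = x_0 * exp(-theta t) + sigma * int_0^t exp(-theta (t-s)) dB_s for any initial x_0. The Itô integral has variance (by the Itô isometry) sigma^2 * int_0^t exp(-2 theta (t - s)) ds = sigma^2 * (1 - exp(-2 theta t)) / (2 theta), independent of x_0.
With theta = 5/3, sigma = 5/3:
  Var(X_t) = (5/3)^2 * (1 - exp(-2*5/3 t)) / (2 * 5/3) = 5/6 - 5*exp(-10*t/3)/6.
As t -> infinity, exp(-2*5/3 t) -> 0, so the stationary variance is sigma^2 / (2 theta) = 5/6.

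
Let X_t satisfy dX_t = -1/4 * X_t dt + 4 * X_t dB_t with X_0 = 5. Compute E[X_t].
E[X_t] = 5*exp(-t/4)

For GBM dX = mu X dt + sigma X dB with X_0 = x_0, apply Itô to Y = log X: dY = (mu - sigma^2/2) dt + sigma dB, so Y_t = log(x_0) + (mu - sigma^2/2) t + sigma B_t and hence X_t = x_0 * exp((mu - sigma^2/2) t + sigma B_t).
With mu = -1/4, sigma = 4, x_0 = 5, this gives:
  X_t = 5 * exp((-33/4) * t + (4) * B_t).
Since sigma*B_t ~ Normal(0, sigma^2 t), E[exp(sigma*B_t)] = exp(sigma^2 t / 2); so E[X_t] = x_0 * exp((mu - sigma^2/2) t) * exp(sigma^2 t / 2) = x_0 * exp(mu t) = 5*exp(-t/4).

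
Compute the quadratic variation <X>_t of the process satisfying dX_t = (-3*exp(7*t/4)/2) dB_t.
<X>_t = 9*exp(7*t/2)/14 - 9/14

For an Itô process dX_t = a(t) dt + b(t) dB_t, the quadratic variation is <X>_t = int_0^t b(s)^2 ds (the drift term does not contribute). Here b(s) = -3*exp(7*s/4)/2, so
  b(s)^2 = 9*exp(7*s/2)/4.
Integrating from 0 to t:
  <X>_t = int_0^t (9*exp(7*s/2)/4) ds = 9*exp(7*t/2)/14 - 9/14.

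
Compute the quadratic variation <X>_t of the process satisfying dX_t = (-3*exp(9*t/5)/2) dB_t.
<X>_t = 5*exp(18*t/5)/8 - 5/8

For an Itô process dX_t = a(t) dt + b(t) dB_t, the quadratic variation is <X>_t = int_0^t b(s)^2 ds (the drift term does not contribute). Here b(s) = -3*exp(9*s/5)/2, so
  b(s)^2 = 9*exp(18*s/5)/4.
Integrating from 0 to t:
  <X>_t = int_0^t (9*exp(18*s/5)/4) ds = 5*exp(18*t/5)/8 - 5/8.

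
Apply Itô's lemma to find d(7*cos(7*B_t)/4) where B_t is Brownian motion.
d(7*cos(7*B_t)/4) = (-343*cos(7*B_t)/8) dt + (-49*sin(7*B_t)/4) dB_t

Itô's formula for f(B_t) gives d f(B_t) = f'(B_t) dB_t + (1/2) f''(B_t) dt. Compute derivatives of f(x) = 7*cos(7*x)/4:
  f'(x)  = -49*sin(7*x)/4
  f''(x) = -343*cos(7*x)/4
Substitute x = B_t and multiply the f'' term by 1/2:
  drift     = (1/2) * (-343*cos(7*x)/4) evaluated at B_t = -343*cos(7*B_t)/8
  diffusion = (-49*sin(7*x)/4) evaluated at B_t = -49*sin(7*B_t)/4
Therefore d(7*cos(7*B_t)/4) = (-343*cos(7*B_t)/8) dt + (-49*sin(7*B_t)/4) dB_t.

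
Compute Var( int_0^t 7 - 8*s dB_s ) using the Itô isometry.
Var = t*(64*t^2 - 168*t + 147)/3

The Itô integral of a deterministic integrand f(s) has mean 0 because each increment f(s) * (B_{s+ds} - B_s) has mean 0. By the Itô isometry:
  Var( int_0^t f(s) dB_s ) = E[ (int_0^t f(s) dB_s)^2 ] = int_0^t f(s)^2 ds.
Here f(s) = 7 - 8*s, so f(s)^2 = (8*s - 7)^2. Integrate:
  int_0^t ((8*s - 7)^2) ds = t*(64*t^2 - 168*t + 147)/3.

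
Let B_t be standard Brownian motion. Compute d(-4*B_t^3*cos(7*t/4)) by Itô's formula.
d(-4*B_t^3*cos(7*t/4)) = (B_t*(7*B_t^2*sin(7*t/4) - 12*cos(7*t/4))) dt + (-12*B_t^2*cos(7*t/4)) dB_t

Itô's formula for f(t, x): d f(t, B_t) = (f_t + (1/2) f_xx) dt + f_x dB_t. Compute partials of f(t, x) = -4*x^3*cos(7*t/4):
  f_t(t,x)  = 7*x^3*sin(7*t/4)
  f_x(t,x)  = -12*x^2*cos(7*t/4)
  f_xx(t,x) = -24*x*cos(7*t/4)
Assemble drift = f_t + (1/2) f_xx = x*(7*x^2*sin(7*t/4) - 12*cos(7*t/4)) and diffusion = f_x = -12*x^2*cos(7*t/4). Substituting x = B_t:
  d(-4*B_t^3*cos(7*t/4)) = (B_t*(7*B_t^2*sin(7*t/4) - 12*cos(7*t/4))) dt + (-12*B_t^2*cos(7*t/4)) dB_t.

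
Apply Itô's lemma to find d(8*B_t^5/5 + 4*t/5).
d(8*B_t^5/5 + 4*t/5) = (16*B_t^3 + 4/5) dt + (8*B_t^4) dB_t

Itô's formula for f(t, x): d f(t, B_t) = (f_t + (1/2) f_xx) dt + f_x dB_t. Compute partials of f(t, x) = 4*t/5 + 8*x^5/5:
  f_t(t,x)  = 4/5
  f_x(t,x)  = 8*x^4
  f_xx(t,x) = 32*x^3
Assemble drift = f_t + (1/2) f_xx = 16*x^3 + 4/5 and diffusion = f_x = 8*x^4. Substituting x = B_t:
  d(8*B_t^5/5 + 4*t/5) = (16*B_t^3 + 4/5) dt + (8*B_t^4) dB_t.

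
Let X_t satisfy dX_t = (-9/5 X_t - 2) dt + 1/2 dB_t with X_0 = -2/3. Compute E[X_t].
E[X_t] = -10/9 + 4*exp(-9*t/5)/9

Taking expectations and using E[dB_t] = 0, the mean m(t) = E[X_t] satisfies the ODE m'(t) = a m(t) + b with m(0) = x_0. With a = -9/5, b = -2, x_0 = -2/3, the solution is
  m(t) = x_0 * exp(a t) + (b/a) * (exp(a t) - 1)
       = (-2/3) * exp((-9/5) t) + ((-2)/(-9/5)) * (exp((-9/5) t) - 1)
       = -10/9 + 4*exp(-9*t/5)/9.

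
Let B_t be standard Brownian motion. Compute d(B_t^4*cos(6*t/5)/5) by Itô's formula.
d(B_t^4*cos(6*t/5)/5) = (6*B_t^2*(-B_t^2*sin(6*t/5) + 5*cos(6*t/5))/25) dt + (4*B_t^3*cos(6*t/5)/5) dB_t

Itô's formula for f(t, x): d f(t, B_t) = (f_t + (1/2) f_xx) dt + f_x dB_t. Compute partials of f(t, x) = x^4*cos(6*t/5)/5:
  f_t(t,x)  = -6*x^4*sin(6*t/5)/25
  f_x(t,x)  = 4*x^3*cos(6*t/5)/5
  f_xx(t,x) = 12*x^2*cos(6*t/5)/5
Assemble drift = f_t + (1/2) f_xx = 6*x^2*(-x^2*sin(6*t/5) + 5*cos(6*t/5))/25 and diffusion = f_x = 4*x^3*cos(6*t/5)/5. Substituting x = B_t:
  d(B_t^4*cos(6*t/5)/5) = (6*B_t^2*(-B_t^2*sin(6*t/5) + 5*cos(6*t/5))/25) dt + (4*B_t^3*cos(6*t/5)/5) dB_t.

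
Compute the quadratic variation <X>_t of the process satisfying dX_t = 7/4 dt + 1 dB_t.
<X>_t = t

For an Itô process dX_t = a(t) dt + b(t) dB_t, the quadratic variation is <X>_t = int_0^t b(s)^2 ds (the drift term does not contribute). Here b(s) = 1, so
  b(s)^2 = 1.
Integrating from 0 to t:
  <X>_t = int_0^t (1) ds = t.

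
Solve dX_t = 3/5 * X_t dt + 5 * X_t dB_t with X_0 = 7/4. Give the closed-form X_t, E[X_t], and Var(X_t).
X_t = 7/4 * exp((-119/10) t + (5) B_t); E[X_t] = 7*exp(3*t/5)/4; Var(X_t) = 49*(exp(25*t) - 1)*exp(6*t/5)/16

For GBM dX = mu X dt + sigma X dB with X_0 = x_0, apply Itô to Y = log X: dY = (mu - sigma^2/2) dt + sigma dB, so Y_t = log(x_0) + (mu - sigma^2/2) t + sigma B_t and hence X_t = x_0 * exp((mu - sigma^2/2) t + sigma B_t).
With mu = 3/5, sigma = 5, x_0 = 7/4, this gives:
  X_t = 7/4 * exp((-119/10) * t + (5) * B_t).
Since sigma*B_t ~ Normal(0, sigma^2 t), E[exp(sigma*B_t)] = exp(sigma^2 t / 2); so E[X_t] = x_0 * exp((mu - sigma^2/2) t) * exp(sigma^2 t / 2) = x_0 * exp(mu t) = 7*exp(3*t/5)/4.
Var(X_t) = E[X_t^2] - (E[X_t])^2 = x_0^2 * exp(2 mu t) * (exp(sigma^2 t) - 1) = 49*(exp(25*t) - 1)*exp(6*t/5)/16.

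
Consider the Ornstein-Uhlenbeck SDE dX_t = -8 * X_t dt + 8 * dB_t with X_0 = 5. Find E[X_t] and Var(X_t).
E[X_t] = 5*exp(-8*t); Var(X_t) = 4 - 4*exp(-16*t)

The OU SDE dX = -theta X dt + sigma dB admits the integrating factor exp(theta t): d(exp(theta t) X_t) = sigma exp(theta t) dB_t. Integrating from 0 to t:
  X_t = x_0 * exp(-theta t) + sigma * int_0^t exp(-theta (t-s)) dB_s.
The Itô integral has mean 0 and (by the Itô isometry) variance sigma^2 * int_0^t exp(-2 theta (t - s)) ds = sigma^2 * (1 - exp(-2 theta t)) / (2 theta).
With theta = 8, sigma = 8, x_0 = 5:
  E[X_t] = 5 * exp(-8 t) = 5*exp(-8*t)
  Var(X_t) = (8)^2 * (1 - exp(-2*8 t)) / (2 * 8) = 4 - 4*exp(-16*t).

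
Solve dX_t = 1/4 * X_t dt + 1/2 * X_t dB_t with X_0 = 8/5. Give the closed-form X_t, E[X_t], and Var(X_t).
X_t = 8/5 * exp((1/8) t + (1/2) B_t); E[X_t] = 8*exp(t/4)/5; Var(X_t) = 64*(exp(t/4) - 1)*exp(t/2)/25

For GBM dX = mu X dt + sigma X dB with X_0 = x_0, apply Itô to Y = log X: dY = (mu - sigma^2/2) dt + sigma dB, so Y_t = log(x_0) + (mu - sigma^2/2) t + sigma B_t and hence X_t = x_0 * exp((mu - sigma^2/2) t + sigma B_t).
With mu = 1/4, sigma = 1/2, x_0 = 8/5, this gives:
  X_t = 8/5 * exp((1/8) * t + (1/2) * B_t).
Since sigma*B_t ~ Normal(0, sigma^2 t), E[exp(sigma*B_t)] = exp(sigma^2 t / 2); so E[X_t] = x_0 * exp((mu - sigma^2/2) t) * exp(sigma^2 t / 2) = x_0 * exp(mu t) = 8*exp(t/4)/5.
Var(X_t) = E[X_t^2] - (E[X_t])^2 = x_0^2 * exp(2 mu t) * (exp(sigma^2 t) - 1) = 64*(exp(t/4) - 1)*exp(t/2)/25.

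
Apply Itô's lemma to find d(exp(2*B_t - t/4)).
d(exp(2*B_t - t/4)) = (7*exp(2*B_t - t/4)/4) dt + (2*exp(2*B_t - t/4)) dB_t

Itô's formula for f(t, x): d f(t, B_t) = (f_t + (1/2) f_xx) dt + f_x dB_t. Compute partials of f(t, x) = exp(-t/4 + 2*x):
  f_t(t,x)  = -exp(-t/4 + 2*x)/4
  f_x(t,x)  = 2*exp(-t/4 + 2*x)
  f_xx(t,x) = 4*exp(-t/4 + 2*x)
Assemble drift = f_t + (1/2) f_xx = 7*exp(-t/4 + 2*x)/4 and diffusion = f_x = 2*exp(-t/4 + 2*x). Substituting x = B_t:
  d(exp(2*B_t - t/4)) = (7*exp(2*B_t - t/4)/4) dt + (2*exp(2*B_t - t/4)) dB_t.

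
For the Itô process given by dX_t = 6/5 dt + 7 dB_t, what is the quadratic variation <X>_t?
<X>_t = 49*t

For an Itô process dX_t = a(t) dt + b(t) dB_t, the quadratic variation is <X>_t = int_0^t b(s)^2 ds (the drift term does not contribute). Here b(s) = 7, so
  b(s)^2 = 49.
Integrating from 0 to t:
  <X>_t = int_0^t (49) ds = 49*t.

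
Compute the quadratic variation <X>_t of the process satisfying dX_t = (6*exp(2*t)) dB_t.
<X>_t = 9*exp(4*t) - 9

For an Itô process dX_t = a(t) dt + b(t) dB_t, the quadratic variation is <X>_t = int_0^t b(s)^2 ds (the drift term does not contribute). Here b(s) = 6*exp(2*s), so
  b(s)^2 = 36*exp(4*s).
Integrating from 0 to t:
  <X>_t = int_0^t (36*exp(4*s)) ds = 9*exp(4*t) - 9.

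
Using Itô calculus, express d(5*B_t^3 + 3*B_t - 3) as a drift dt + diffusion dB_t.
d(5*B_t^3 + 3*B_t - 3) = (15*B_t) dt + (15*B_t^2 + 3) dB_t

Itô's formula for f(B_t) gives d f(B_t) = f'(B_t) dB_t + (1/2) f''(B_t) dt. Compute derivatives of f(x) = 5*x^3 + 3*x - 3:
  f'(x)  = 15*x^2 + 3
  f''(x) = 30*x
Substitute x = B_t and multiply the f'' term by 1/2:
  drift     = (1/2) * (30*x) evaluated at B_t = 15*B_t
  diffusion = (15*x^2 + 3) evaluated at B_t = 15*B_t^2 + 3
Therefore d(5*B_t^3 + 3*B_t - 3) = (15*B_t) dt + (15*B_t^2 + 3) dB_t.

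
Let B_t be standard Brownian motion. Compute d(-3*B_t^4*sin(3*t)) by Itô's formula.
d(-3*B_t^4*sin(3*t)) = (-9*B_t^2*(B_t^2*cos(3*t) + 2*sin(3*t))) dt + (-12*B_t^3*sin(3*t)) dB_t

Itô's formula for f(t, x): d f(t, B_t) = (f_t + (1/2) f_xx) dt + f_x dB_t. Compute partials of f(t, x) = -3*x^4*sin(3*t):
  f_t(t,x)  = -9*x^4*cos(3*t)
  f_x(t,x)  = -12*x^3*sin(3*t)
  f_xx(t,x) = -36*x^2*sin(3*t)
Assemble drift = f_t + (1/2) f_xx = -9*x^2*(x^2*cos(3*t) + 2*sin(3*t)) and diffusion = f_x = -12*x^3*sin(3*t). Substituting x = B_t:
  d(-3*B_t^4*sin(3*t)) = (-9*B_t^2*(B_t^2*cos(3*t) + 2*sin(3*t))) dt + (-12*B_t^3*sin(3*t)) dB_t.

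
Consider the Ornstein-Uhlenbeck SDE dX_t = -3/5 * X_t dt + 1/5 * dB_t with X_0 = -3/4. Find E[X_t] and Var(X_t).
E[X_t] = -3*exp(-3*t/5)/4; Var(X_t) = 1/30 - exp(-6*t/5)/30

The OU SDE dX = -theta X dt + sigma dB admits the integrating factor exp(theta t): d(exp(theta t) X_t) = sigma exp(theta t) dB_t. Integrating from 0 to t:
  X_t = x_0 * exp(-theta t) + sigma * int_0^t exp(-theta (t-s)) dB_s.
The Itô integral has mean 0 and (by the Itô isometry) variance sigma^2 * int_0^t exp(-2 theta (t - s)) ds = sigma^2 * (1 - exp(-2 theta t)) / (2 theta).
With theta = 3/5, sigma = 1/5, x_0 = -3/4:
  E[X_t] = -3/4 * exp(-3/5 t) = -3*exp(-3*t/5)/4
  Var(X_t) = (1/5)^2 * (1 - exp(-2*3/5 t)) / (2 * 3/5) = 1/30 - exp(-6*t/5)/30.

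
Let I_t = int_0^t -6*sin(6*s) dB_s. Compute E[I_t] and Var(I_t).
E[I_t] = 0; Var(I_t) = 18*t - 3*sin(12*t)/2

The Itô integral of a deterministic integrand f(s) has mean 0 because each increment f(s) * (B_{s+ds} - B_s) has mean 0. By the Itô isometry:
  Var( int_0^t f(s) dB_s ) = E[ (int_0^t f(s) dB_s)^2 ] = int_0^t f(s)^2 ds.
Here f(s) = -6*sin(6*s), so f(s)^2 = 36*sin(6*s)^2. Integrate:
  int_0^t (36*sin(6*s)^2) ds = 18*t - 3*sin(12*t)/2.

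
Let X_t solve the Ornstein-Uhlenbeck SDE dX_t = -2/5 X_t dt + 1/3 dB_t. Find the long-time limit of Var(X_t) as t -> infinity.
lim Var(X_t) = 5/36

The OU SDE dX = -theta X dt + sigma dB admits the integrating factor exp(theta t): d(exp(theta t) X_t) = sigma exp(theta t) dB_t. Integrating from 0 to t gives X_t = x_0 * exp(-theta t) + sigma * int_0^t exp(-theta (t-s)) dB_s for any initial x_0. The Itô integral has variance (by the Itô isometry) sigma^2 * int_0^t exp(-2 theta (t - s)) ds = sigma^2 * (1 - exp(-2 theta t)) / (2 theta), independent of x_0.
With theta = 2/5, sigma = 1/3:
  Var(X_t) = (1/3)^2 * (1 - exp(-2*2/5 t)) / (2 * 2/5) = 5/36 - 5*exp(-4*t/5)/36.
As t -> infinity, exp(-2*2/5 t) -> 0, so the stationary variance is sigma^2 / (2 theta) = 5/36.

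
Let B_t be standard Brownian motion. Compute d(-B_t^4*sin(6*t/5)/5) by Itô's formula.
d(-B_t^4*sin(6*t/5)/5) = (-6*B_t^2*(B_t^2*cos(6*t/5) + 5*sin(6*t/5))/25) dt + (-4*B_t^3*sin(6*t/5)/5) dB_t

Itô's formula for f(t, x): d f(t, B_t) = (f_t + (1/2) f_xx) dt + f_x dB_t. Compute partials of f(t, x) = -x^4*sin(6*t/5)/5:
  f_t(t,x)  = -6*x^4*cos(6*t/5)/25
  f_x(t,x)  = -4*x^3*sin(6*t/5)/5
  f_xx(t,x) = -12*x^2*sin(6*t/5)/5
Assemble drift = f_t + (1/2) f_xx = -6*x^2*(x^2*cos(6*t/5) + 5*sin(6*t/5))/25 and diffusion = f_x = -4*x^3*sin(6*t/5)/5. Substituting x = B_t:
  d(-B_t^4*sin(6*t/5)/5) = (-6*B_t^2*(B_t^2*cos(6*t/5) + 5*sin(6*t/5))/25) dt + (-4*B_t^3*sin(6*t/5)/5) dB_t.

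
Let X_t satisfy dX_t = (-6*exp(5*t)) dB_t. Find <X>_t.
<X>_t = 18*exp(10*t)/5 - 18/5

For an Itô process dX_t = a(t) dt + b(t) dB_t, the quadratic variation is <X>_t = int_0^t b(s)^2 ds (the drift term does not contribute). Here b(s) = -6*exp(5*s), so
  b(s)^2 = 36*exp(10*s).
Integrating from 0 to t:
  <X>_t = int_0^t (36*exp(10*s)) ds = 18*exp(10*t)/5 - 18/5.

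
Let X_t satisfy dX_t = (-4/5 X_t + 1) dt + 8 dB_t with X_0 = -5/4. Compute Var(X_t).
Var(X_t) = 40 - 40*exp(-8*t/5)

The variance V(t) = Var(X_t) satisfies V'(t) = 2 a V(t) + c^2 with V(0) = 0 (drift coefficient is linear in X, diffusion is constant). With a = -4/5, c = 8, the solution is
  V(t) = (c^2 / (2 a)) * (exp(2 a t) - 1)
       = (8^2 / (2*(-4/5))) * (exp((-8/5) t) - 1)
       = 40 - 40*exp(-8*t/5).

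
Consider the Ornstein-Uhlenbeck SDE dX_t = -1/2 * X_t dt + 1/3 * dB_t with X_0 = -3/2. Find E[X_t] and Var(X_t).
E[X_t] = -3*exp(-t/2)/2; Var(X_t) = (exp(t) - 1)*exp(-t)/9

The OU SDE dX = -theta X dt + sigma dB admits the integrating factor exp(theta t): d(exp(theta t) X_t) = sigma exp(theta t) dB_t. Integrating from 0 to t:
  X_t = x_0 * exp(-theta t) + sigma * int_0^t exp(-theta (t-s)) dB_s.
The Itô integral has mean 0 and (by the Itô isometry) variance sigma^2 * int_0^t exp(-2 theta (t - s)) ds = sigma^2 * (1 - exp(-2 theta t)) / (2 theta).
With theta = 1/2, sigma = 1/3, x_0 = -3/2:
  E[X_t] = -3/2 * exp(-1/2 t) = -3*exp(-t/2)/2
  Var(X_t) = (1/3)^2 * (1 - exp(-2*1/2 t)) / (2 * 1/2) = (exp(t) - 1)*exp(-t)/9.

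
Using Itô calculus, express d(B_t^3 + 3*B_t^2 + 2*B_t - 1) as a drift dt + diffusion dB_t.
d(B_t^3 + 3*B_t^2 + 2*B_t - 1) = (3*B_t + 3) dt + (3*B_t^2 + 6*B_t + 2) dB_t

Itô's formula for f(B_t) gives d f(B_t) = f'(B_t) dB_t + (1/2) f''(B_t) dt. Compute derivatives of f(x) = x^3 + 3*x^2 + 2*x - 1:
  f'(x)  = 3*x^2 + 6*x + 2
  f''(x) = 6*x + 6
Substitute x = B_t and multiply the f'' term by 1/2:
  drift     = (1/2) * (6*x + 6) evaluated at B_t = 3*B_t + 3
  diffusion = (3*x^2 + 6*x + 2) evaluated at B_t = 3*B_t^2 + 6*B_t + 2
Therefore d(B_t^3 + 3*B_t^2 + 2*B_t - 1) = (3*B_t + 3) dt + (3*B_t^2 + 6*B_t + 2) dB_t.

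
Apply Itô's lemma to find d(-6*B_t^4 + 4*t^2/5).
d(-6*B_t^4 + 4*t^2/5) = (-36*B_t^2 + 8*t/5) dt + (-24*B_t^3) dB_t

Itô's formula for f(t, x): d f(t, B_t) = (f_t + (1/2) f_xx) dt + f_x dB_t. Compute partials of f(t, x) = 4*t^2/5 - 6*x^4:
  f_t(t,x)  = 8*t/5
  f_x(t,x)  = -24*x^3
  f_xx(t,x) = -72*x^2
Assemble drift = f_t + (1/2) f_xx = 8*t/5 - 36*x^2 and diffusion = f_x = -24*x^3. Substituting x = B_t:
  d(-6*B_t^4 + 4*t^2/5) = (-36*B_t^2 + 8*t/5) dt + (-24*B_t^3) dB_t.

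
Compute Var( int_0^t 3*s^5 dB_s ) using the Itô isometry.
Var = 9*t^11/11

The Itô integral of a deterministic integrand f(s) has mean 0 because each increment f(s) * (B_{s+ds} - B_s) has mean 0. By the Itô isometry:
  Var( int_0^t f(s) dB_s ) = E[ (int_0^t f(s) dB_s)^2 ] = int_0^t f(s)^2 ds.
Here f(s) = 3*s^5, so f(s)^2 = 9*s^10. Integrate:
  int_0^t (9*s^10) ds = 9*t^11/11.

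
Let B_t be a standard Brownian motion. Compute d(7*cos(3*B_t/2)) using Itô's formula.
d(7*cos(3*B_t/2)) = (-63*cos(3*B_t/2)/8) dt + (-21*sin(3*B_t/2)/2) dB_t

Itô's formula for f(B_t) gives d f(B_t) = f'(B_t) dB_t + (1/2) f''(B_t) dt. Compute derivatives of f(x) = 7*cos(3*x/2):
  f'(x)  = -21*sin(3*x/2)/2
  f''(x) = -63*cos(3*x/2)/4
Substitute x = B_t and multiply the f'' term by 1/2:
  drift     = (1/2) * (-63*cos(3*x/2)/4) evaluated at B_t = -63*cos(3*B_t/2)/8
  diffusion = (-21*sin(3*x/2)/2) evaluated at B_t = -21*sin(3*B_t/2)/2
Therefore d(7*cos(3*B_t/2)) = (-63*cos(3*B_t/2)/8) dt + (-21*sin(3*B_t/2)/2) dB_t.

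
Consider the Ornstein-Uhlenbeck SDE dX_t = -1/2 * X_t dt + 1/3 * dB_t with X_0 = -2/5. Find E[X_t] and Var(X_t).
E[X_t] = -2*exp(-t/2)/5; Var(X_t) = (exp(t) - 1)*exp(-t)/9

The OU SDE dX = -theta X dt + sigma dB admits the integrating factor exp(theta t): d(exp(theta t) X_t) = sigma exp(theta t) dB_t. Integrating from 0 to t:
  X_t = x_0 * exp(-theta t) + sigma * int_0^t exp(-theta (t-s)) dB_s.
The Itô integral has mean 0 and (by the Itô isometry) variance sigma^2 * int_0^t exp(-2 theta (t - s)) ds = sigma^2 * (1 - exp(-2 theta t)) / (2 theta).
With theta = 1/2, sigma = 1/3, x_0 = -2/5:
  E[X_t] = -2/5 * exp(-1/2 t) = -2*exp(-t/2)/5
  Var(X_t) = (1/3)^2 * (1 - exp(-2*1/2 t)) / (2 * 1/2) = (exp(t) - 1)*exp(-t)/9.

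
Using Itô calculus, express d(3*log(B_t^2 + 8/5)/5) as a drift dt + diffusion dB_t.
d(3*log(B_t^2 + 8/5)/5) = (3*(8 - 5*B_t^2)/(5*B_t^2 + 8)^2) dt + (6*B_t/(5*B_t^2 + 8)) dB_t

Itô's formula for f(B_t) gives d f(B_t) = f'(B_t) dB_t + (1/2) f''(B_t) dt. Compute derivatives of f(x) = 3*log(x^2 + 8/5)/5:
  f'(x)  = 6*x/(5*x^2 + 8)
  f''(x) = 6*(8 - 5*x^2)/(5*x^2 + 8)^2
Substitute x = B_t and multiply the f'' term by 1/2:
  drift     = (1/2) * (6*(8 - 5*x^2)/(5*x^2 + 8)^2) evaluated at B_t = 3*(8 - 5*B_t^2)/(5*B_t^2 + 8)^2
  diffusion = (6*x/(5*x^2 + 8)) evaluated at B_t = 6*B_t/(5*B_t^2 + 8)
Therefore d(3*log(B_t^2 + 8/5)/5) = (3*(8 - 5*B_t^2)/(5*B_t^2 + 8)^2) dt + (6*B_t/(5*B_t^2 + 8)) dB_t.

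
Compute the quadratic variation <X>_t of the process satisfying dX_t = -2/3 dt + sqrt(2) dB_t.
<X>_t = 2*t

For an Itô process dX_t = a(t) dt + b(t) dB_t, the quadratic variation is <X>_t = int_0^t b(s)^2 ds (the drift term does not contribute). Here b(s) = sqrt(2), so
  b(s)^2 = 2.
Integrating from 0 to t:
  <X>_t = int_0^t (2) ds = 2*t.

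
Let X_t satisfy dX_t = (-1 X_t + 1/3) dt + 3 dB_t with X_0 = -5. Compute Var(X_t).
Var(X_t) = 9/2 - 9*exp(-2*t)/2

The variance V(t) = Var(X_t) satisfies V'(t) = 2 a V(t) + c^2 with V(0) = 0 (drift coefficient is linear in X, diffusion is constant). With a = -1, c = 3, the solution is
  V(t) = (c^2 / (2 a)) * (exp(2 a t) - 1)
       = (3^2 / (2*(-1))) * (exp((-2) t) - 1)
       = 9/2 - 9*exp(-2*t)/2.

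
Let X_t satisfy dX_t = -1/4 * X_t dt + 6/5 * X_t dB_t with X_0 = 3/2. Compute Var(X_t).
Var(X_t) = (9*exp(36*t/25) - 9)*exp(-t/2)/4

For GBM dX = mu X dt + sigma X dB with X_0 = x_0, apply Itô to Y = log X: dY = (mu - sigma^2/2) dt + sigma dB, so Y_t = log(x_0) + (mu - sigma^2/2) t + sigma B_t and hence X_t = x_0 * exp((mu - sigma^2/2) t + sigma B_t).
With mu = -1/4, sigma = 6/5, x_0 = 3/2, this gives:
  X_t = 3/2 * exp((-97/100) * t + (6/5) * B_t).
Since sigma*B_t ~ Normal(0, sigma^2 t), E[exp(sigma*B_t)] = exp(sigma^2 t / 2); so E[X_t] = x_0 * exp((mu - sigma^2/2) t) * exp(sigma^2 t / 2) = x_0 * exp(mu t) = 3*exp(-t/4)/2.
Var(X_t) = E[X_t^2] - (E[X_t])^2 = x_0^2 * exp(2 mu t) * (exp(sigma^2 t) - 1) = (9*exp(36*t/25) - 9)*exp(-t/2)/4.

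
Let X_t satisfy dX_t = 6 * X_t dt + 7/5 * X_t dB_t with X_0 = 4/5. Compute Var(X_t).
Var(X_t) = 16*(exp(49*t/25) - 1)*exp(12*t)/25

For GBM dX = mu X dt + sigma X dB with X_0 = x_0, apply Itô to Y = log X: dY = (mu - sigma^2/2) dt + sigma dB, so Y_t = log(x_0) + (mu - sigma^2/2) t + sigma B_t and hence X_t = x_0 * exp((mu - sigma^2/2) t + sigma B_t).
With mu = 6, sigma = 7/5, x_0 = 4/5, this gives:
  X_t = 4/5 * exp((251/50) * t + (7/5) * B_t).
Since sigma*B_t ~ Normal(0, sigma^2 t), E[exp(sigma*B_t)] = exp(sigma^2 t / 2); so E[X_t] = x_0 * exp((mu - sigma^2/2) t) * exp(sigma^2 t / 2) = x_0 * exp(mu t) = 4*exp(6*t)/5.
Var(X_t) = E[X_t^2] - (E[X_t])^2 = x_0^2 * exp(2 mu t) * (exp(sigma^2 t) - 1) = 16*(exp(49*t/25) - 1)*exp(12*t)/25.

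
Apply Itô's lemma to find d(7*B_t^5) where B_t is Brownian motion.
d(7*B_t^5) = (70*B_t^3) dt + (35*B_t^4) dB_t

Itô's formula for f(B_t) gives d f(B_t) = f'(B_t) dB_t + (1/2) f''(B_t) dt. Compute derivatives of f(x) = 7*x^5:
  f'(x)  = 35*x^4
  f''(x) = 140*x^3
Substitute x = B_t and multiply the f'' term by 1/2:
  drift     = (1/2) * (140*x^3) evaluated at B_t = 70*B_t^3
  diffusion = (35*x^4) evaluated at B_t = 35*B_t^4
Therefore d(7*B_t^5) = (70*B_t^3) dt + (35*B_t^4) dB_t.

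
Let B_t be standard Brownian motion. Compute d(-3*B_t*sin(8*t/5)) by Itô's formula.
d(-3*B_t*sin(8*t/5)) = (-24*B_t*cos(8*t/5)/5) dt + (-3*sin(8*t/5)) dB_t

Itô's formula for f(t, x): d f(t, B_t) = (f_t + (1/2) f_xx) dt + f_x dB_t. Compute partials of f(t, x) = -3*x*sin(8*t/5):
  f_t(t,x)  = -24*x*cos(8*t/5)/5
  f_x(t,x)  = -3*sin(8*t/5)
  f_xx(t,x) = 0
Assemble drift = f_t + (1/2) f_xx = -24*x*cos(8*t/5)/5 and diffusion = f_x = -3*sin(8*t/5). Substituting x = B_t:
  d(-3*B_t*sin(8*t/5)) = (-24*B_t*cos(8*t/5)/5) dt + (-3*sin(8*t/5)) dB_t.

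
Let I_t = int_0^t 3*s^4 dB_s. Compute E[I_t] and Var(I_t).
E[I_t] = 0; Var(I_t) = t^9

The Itô integral of a deterministic integrand f(s) has mean 0 because each increment f(s) * (B_{s+ds} - B_s) has mean 0. By the Itô isometry:
  Var( int_0^t f(s) dB_s ) = E[ (int_0^t f(s) dB_s)^2 ] = int_0^t f(s)^2 ds.
Here f(s) = 3*s^4, so f(s)^2 = 9*s^8. Integrate:
  int_0^t (9*s^8) ds = t^9.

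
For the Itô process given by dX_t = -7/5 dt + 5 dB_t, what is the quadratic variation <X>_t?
<X>_t = 25*t

For an Itô process dX_t = a(t) dt + b(t) dB_t, the quadratic variation is <X>_t = int_0^t b(s)^2 ds (the drift term does not contribute). Here b(s) = 5, so
  b(s)^2 = 25.
Integrating from 0 to t:
  <X>_t = int_0^t (25) ds = 25*t.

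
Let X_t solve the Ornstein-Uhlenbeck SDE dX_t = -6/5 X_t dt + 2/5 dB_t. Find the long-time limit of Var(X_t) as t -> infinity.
lim Var(X_t) = 1/15

The OU SDE dX = -theta X dt + sigma dB admits the integrating factor exp(theta t): d(exp(theta t) X_t) = sigma exp(theta t) dB_t. Integrating from 0 to t gives X_t = x_0 * exp(-theta t) + sigma * int_0^t exp(-theta (t-s)) dB_s for any initial x_0. The Itô integral has variance (by the Itô isometry) sigma^2 * int_0^t exp(-2 theta (t - s)) ds = sigma^2 * (1 - exp(-2 theta t)) / (2 theta), independent of x_0.
With theta = 6/5, sigma = 2/5:
  Var(X_t) = (2/5)^2 * (1 - exp(-2*6/5 t)) / (2 * 6/5) = 1/15 - exp(-12*t/5)/15.
As t -> infinity, exp(-2*6/5 t) -> 0, so the stationary variance is sigma^2 / (2 theta) = 1/15.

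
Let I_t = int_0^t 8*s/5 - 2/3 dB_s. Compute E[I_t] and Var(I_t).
E[I_t] = 0; Var(I_t) = 4*t*(48*t^2 - 60*t + 25)/225

The Itô integral of a deterministic integrand f(s) has mean 0 because each increment f(s) * (B_{s+ds} - B_s) has mean 0. By the Itô isometry:
  Var( int_0^t f(s) dB_s ) = E[ (int_0^t f(s) dB_s)^2 ] = int_0^t f(s)^2 ds.
Here f(s) = 8*s/5 - 2/3, so f(s)^2 = 4*(12*s - 5)^2/225. Integrate:
  int_0^t (4*(12*s - 5)^2/225) ds = 4*t*(48*t^2 - 60*t + 25)/225.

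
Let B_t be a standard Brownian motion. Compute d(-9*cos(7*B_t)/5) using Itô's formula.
d(-9*cos(7*B_t)/5) = (441*cos(7*B_t)/10) dt + (63*sin(7*B_t)/5) dB_t

Itô's formula for f(B_t) gives d f(B_t) = f'(B_t) dB_t + (1/2) f''(B_t) dt. Compute derivatives of f(x) = -9*cos(7*x)/5:
  f'(x)  = 63*sin(7*x)/5
  f''(x) = 441*cos(7*x)/5
Substitute x = B_t and multiply the f'' term by 1/2:
  drift     = (1/2) * (441*cos(7*x)/5) evaluated at B_t = 441*cos(7*B_t)/10
  diffusion = (63*sin(7*x)/5) evaluated at B_t = 63*sin(7*B_t)/5
Therefore d(-9*cos(7*B_t)/5) = (441*cos(7*B_t)/10) dt + (63*sin(7*B_t)/5) dB_t.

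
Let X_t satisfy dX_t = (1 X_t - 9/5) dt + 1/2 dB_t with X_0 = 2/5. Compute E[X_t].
E[X_t] = 9/5 - 7*exp(t)/5

Taking expectations and using E[dB_t] = 0, the mean m(t) = E[X_t] satisfies the ODE m'(t) = a m(t) + b with m(0) = x_0. With a = 1, b = -9/5, x_0 = 2/5, the solution is
  m(t) = x_0 * exp(a t) + (b/a) * (exp(a t) - 1)
       = (2/5) * exp(1 t) + ((-9/5)/1) * (exp(1 t) - 1)
       = 9/5 - 7*exp(t)/5.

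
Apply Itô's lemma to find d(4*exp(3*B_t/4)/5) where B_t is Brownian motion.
d(4*exp(3*B_t/4)/5) = (9*exp(3*B_t/4)/40) dt + (3*exp(3*B_t/4)/5) dB_t

Itô's formula for f(B_t) gives d f(B_t) = f'(B_t) dB_t + (1/2) f''(B_t) dt. Compute derivatives of f(x) = 4*exp(3*x/4)/5:
  f'(x)  = 3*exp(3*x/4)/5
  f''(x) = 9*exp(3*x/4)/20
Substitute x = B_t and multiply the f'' term by 1/2:
  drift     = (1/2) * (9*exp(3*x/4)/20) evaluated at B_t = 9*exp(3*B_t/4)/40
  diffusion = (3*exp(3*x/4)/5) evaluated at B_t = 3*exp(3*B_t/4)/5
Therefore d(4*exp(3*B_t/4)/5) = (9*exp(3*B_t/4)/40) dt + (3*exp(3*B_t/4)/5) dB_t.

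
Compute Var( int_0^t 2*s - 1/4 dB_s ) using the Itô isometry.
Var = t*(64*t^2 - 24*t + 3)/48

The Itô integral of a deterministic integrand f(s) has mean 0 because each increment f(s) * (B_{s+ds} - B_s) has mean 0. By the Itô isometry:
  Var( int_0^t f(s) dB_s ) = E[ (int_0^t f(s) dB_s)^2 ] = int_0^t f(s)^2 ds.
Here f(s) = 2*s - 1/4, so f(s)^2 = (8*s - 1)^2/16. Integrate:
  int_0^t ((8*s - 1)^2/16) ds = t*(64*t^2 - 24*t + 3)/48.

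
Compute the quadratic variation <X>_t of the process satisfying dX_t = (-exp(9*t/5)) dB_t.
<X>_t = 5*exp(18*t/5)/18 - 5/18

For an Itô process dX_t = a(t) dt + b(t) dB_t, the quadratic variation is <X>_t = int_0^t b(s)^2 ds (the drift term does not contribute). Here b(s) = -exp(9*s/5), so
  b(s)^2 = exp(18*s/5).
Integrating from 0 to t:
  <X>_t = int_0^t (exp(18*s/5)) ds = 5*exp(18*t/5)/18 - 5/18.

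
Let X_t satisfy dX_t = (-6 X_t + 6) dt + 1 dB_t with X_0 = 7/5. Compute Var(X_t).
Var(X_t) = 1/12 - exp(-12*t)/12

The variance V(t) = Var(X_t) satisfies V'(t) = 2 a V(t) + c^2 with V(0) = 0 (drift coefficient is linear in X, diffusion is constant). With a = -6, c = 1, the solution is
  V(t) = (c^2 / (2 a)) * (exp(2 a t) - 1)
       = (1^2 / (2*(-6))) * (exp((-12) t) - 1)
       = 1/12 - exp(-12*t)/12.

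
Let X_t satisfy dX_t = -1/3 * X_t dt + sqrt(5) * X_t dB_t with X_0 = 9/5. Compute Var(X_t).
Var(X_t) = (81*exp(5*t) - 81)*exp(-2*t/3)/25

For GBM dX = mu X dt + sigma X dB with X_0 = x_0, apply Itô to Y = log X: dY = (mu - sigma^2/2) dt + sigma dB, so Y_t = log(x_0) + (mu - sigma^2/2) t + sigma B_t and hence X_t = x_0 * exp((mu - sigma^2/2) t + sigma B_t).
With mu = -1/3, sigma = sqrt(5), x_0 = 9/5, this gives:
  X_t = 9/5 * exp((-17/6) * t + (sqrt(5)) * B_t).
Since sigma*B_t ~ Normal(0, sigma^2 t), E[exp(sigma*B_t)] = exp(sigma^2 t / 2); so E[X_t] = x_0 * exp((mu - sigma^2/2) t) * exp(sigma^2 t / 2) = x_0 * exp(mu t) = 9*exp(-t/3)/5.
Var(X_t) = E[X_t^2] - (E[X_t])^2 = x_0^2 * exp(2 mu t) * (exp(sigma^2 t) - 1) = (81*exp(5*t) - 81)*exp(-2*t/3)/25.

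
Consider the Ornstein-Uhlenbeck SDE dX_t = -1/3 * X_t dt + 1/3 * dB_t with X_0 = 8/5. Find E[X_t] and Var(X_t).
E[X_t] = 8*exp(-t/3)/5; Var(X_t) = 1/6 - exp(-2*t/3)/6

The OU SDE dX = -theta X dt + sigma dB admits the integrating factor exp(theta t): d(exp(theta t) X_t) = sigma exp(theta t) dB_t. Integrating from 0 to t:
  X_t = x_0 * exp(-theta t) + sigma * int_0^t exp(-theta (t-s)) dB_s.
The Itô integral has mean 0 and (by the Itô isometry) variance sigma^2 * int_0^t exp(-2 theta (t - s)) ds = sigma^2 * (1 - exp(-2 theta t)) / (2 theta).
With theta = 1/3, sigma = 1/3, x_0 = 8/5:
  E[X_t] = 8/5 * exp(-1/3 t) = 8*exp(-t/3)/5
  Var(X_t) = (1/3)^2 * (1 - exp(-2*1/3 t)) / (2 * 1/3) = 1/6 - exp(-2*t/3)/6.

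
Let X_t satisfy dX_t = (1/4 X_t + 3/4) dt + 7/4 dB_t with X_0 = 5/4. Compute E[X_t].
E[X_t] = 17*exp(t/4)/4 - 3

Taking expectations and using E[dB_t] = 0, the mean m(t) = E[X_t] satisfies the ODE m'(t) = a m(t) + b with m(0) = x_0. With a = 1/4, b = 3/4, x_0 = 5/4, the solution is
  m(t) = x_0 * exp(a t) + (b/a) * (exp(a t) - 1)
       = (5/4) * exp((1/4) t) + ((3/4)/(1/4)) * (exp((1/4) t) - 1)
       = 17*exp(t/4)/4 - 3.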